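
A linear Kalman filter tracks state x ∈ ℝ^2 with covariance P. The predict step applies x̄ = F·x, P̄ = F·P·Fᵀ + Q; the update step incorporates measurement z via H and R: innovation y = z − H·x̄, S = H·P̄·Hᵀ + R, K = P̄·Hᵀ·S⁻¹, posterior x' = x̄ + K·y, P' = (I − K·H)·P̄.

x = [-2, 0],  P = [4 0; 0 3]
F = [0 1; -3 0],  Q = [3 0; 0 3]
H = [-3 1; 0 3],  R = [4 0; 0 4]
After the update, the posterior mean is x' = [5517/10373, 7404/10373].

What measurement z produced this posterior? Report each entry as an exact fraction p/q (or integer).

x̄ = F·x = [0, 6]
P̄ = F·P·Fᵀ + Q = [6 0; 0 39]
S = H·P̄·Hᵀ + R = [97 117; 117 355]
K = P̄·Hᵀ·S⁻¹ = [-3195/10373 1053/10373; 78/10373 3393/10373]
x' − x̄ = [5517/10373, -54834/10373] = K·y
y = (KᵀK)⁻¹·Kᵀ·(x' − x̄) = [-7, -16]
z = y + H·x̄ = [-7, -16] + [6, 18] = [-1, 2]

z = [-1, 2]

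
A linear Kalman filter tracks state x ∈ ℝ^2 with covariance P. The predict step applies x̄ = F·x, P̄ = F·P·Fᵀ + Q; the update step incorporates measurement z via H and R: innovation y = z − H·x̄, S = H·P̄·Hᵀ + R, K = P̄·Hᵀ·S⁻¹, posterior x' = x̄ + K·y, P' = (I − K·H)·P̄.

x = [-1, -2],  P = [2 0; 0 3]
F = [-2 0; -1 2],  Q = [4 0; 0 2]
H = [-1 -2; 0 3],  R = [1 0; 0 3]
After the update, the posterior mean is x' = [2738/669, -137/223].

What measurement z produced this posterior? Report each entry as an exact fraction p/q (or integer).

x̄ = F·x = [2, -3]
P̄ = F·P·Fᵀ + Q = [12 4; 4 16]
S = H·P̄·Hᵀ + R = [93 -108; -108 147]
K = P̄·Hᵀ·S⁻¹ = [-548/669 -116/223; -12/223 64/223]
x' − x̄ = [1400/669, 532/223] = K·y
y = (KᵀK)⁻¹·Kᵀ·(x' − x̄) = [-7, 7]
z = y + H·x̄ = [-7, 7] + [4, -9] = [-3, -2]

z = [-3, -2]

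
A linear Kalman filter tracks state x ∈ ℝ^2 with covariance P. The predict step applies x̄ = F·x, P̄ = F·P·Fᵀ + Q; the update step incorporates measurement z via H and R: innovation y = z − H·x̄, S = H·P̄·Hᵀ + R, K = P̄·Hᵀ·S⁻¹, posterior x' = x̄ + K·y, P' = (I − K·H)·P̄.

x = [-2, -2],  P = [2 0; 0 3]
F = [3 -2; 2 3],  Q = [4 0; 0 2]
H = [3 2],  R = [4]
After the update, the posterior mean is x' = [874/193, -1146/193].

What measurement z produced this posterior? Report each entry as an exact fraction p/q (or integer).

z = [2]

x̄ = F·x = [-2, -10]
P̄ = F·P·Fᵀ + Q = [34 -6; -6 37]
S = H·P̄·Hᵀ + R = [386]
K = P̄·Hᵀ·S⁻¹ = [45/193; 28/193]
x' − x̄ = [1260/193, 784/193] = K·y
y = (KᵀK)⁻¹·Kᵀ·(x' − x̄) = [28]
z = y + H·x̄ = [28] + [-26] = [2]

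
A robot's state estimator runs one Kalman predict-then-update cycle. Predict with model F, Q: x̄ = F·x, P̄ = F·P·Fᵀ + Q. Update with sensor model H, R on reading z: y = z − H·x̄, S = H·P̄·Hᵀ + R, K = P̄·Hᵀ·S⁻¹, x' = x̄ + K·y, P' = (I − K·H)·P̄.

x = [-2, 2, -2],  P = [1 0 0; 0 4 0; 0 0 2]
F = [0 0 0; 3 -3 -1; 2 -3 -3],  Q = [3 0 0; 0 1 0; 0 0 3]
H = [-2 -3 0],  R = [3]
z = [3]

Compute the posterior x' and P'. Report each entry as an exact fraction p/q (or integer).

x̄ = F·x = [0, -10, -4]
P̄ = F·P·Fᵀ + Q = [3 0 0; 0 48 48; 0 48 61]
y = z − H·x̄ = [-27]
S = H·P̄·Hᵀ + R = [447]
K = P̄·Hᵀ·S⁻¹ = [-2/149; -48/149; -48/149]
x' = x̄ + K·y = [54/149, -194/149, 700/149]
P' = (I − K·H)·P̄ = [435/149 -288/149 -288/149; -288/149 240/149 240/149; -288/149 240/149 2177/149]

x' = [54/149, -194/149, 700/149]
P' = [435/149 -288/149 -288/149; -288/149 240/149 240/149; -288/149 240/149 2177/149]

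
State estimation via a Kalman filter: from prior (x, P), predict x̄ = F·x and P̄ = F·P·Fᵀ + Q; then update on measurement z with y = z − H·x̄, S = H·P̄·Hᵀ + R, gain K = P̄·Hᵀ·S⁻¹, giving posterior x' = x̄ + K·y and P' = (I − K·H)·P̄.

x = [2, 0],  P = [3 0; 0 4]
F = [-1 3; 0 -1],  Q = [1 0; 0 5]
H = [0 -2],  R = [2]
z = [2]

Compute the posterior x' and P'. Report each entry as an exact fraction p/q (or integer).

x̄ = F·x = [-2, 0]
P̄ = F·P·Fᵀ + Q = [40 -12; -12 9]
y = z − H·x̄ = [2]
S = H·P̄·Hᵀ + R = [38]
K = P̄·Hᵀ·S⁻¹ = [12/19; -9/19]
x' = x̄ + K·y = [-14/19, -18/19]
P' = (I − K·H)·P̄ = [472/19 -12/19; -12/19 9/19]

x' = [-14/19, -18/19]
P' = [472/19 -12/19; -12/19 9/19]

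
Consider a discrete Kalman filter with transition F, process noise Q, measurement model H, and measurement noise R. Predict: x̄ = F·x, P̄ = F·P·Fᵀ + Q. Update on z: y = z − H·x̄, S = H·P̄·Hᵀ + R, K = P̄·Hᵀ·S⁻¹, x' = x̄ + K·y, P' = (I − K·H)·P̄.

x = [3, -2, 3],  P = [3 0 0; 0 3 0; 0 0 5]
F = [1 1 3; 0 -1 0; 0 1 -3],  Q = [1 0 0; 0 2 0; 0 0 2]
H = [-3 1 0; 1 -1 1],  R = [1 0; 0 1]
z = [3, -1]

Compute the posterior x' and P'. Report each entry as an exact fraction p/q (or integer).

x' = [-4141/7606, 9787/7606, 5055/7606]
P' = [1115/3803 4153/7606 573/3803; 4153/7606 6218/3803 5927/7606; 573/3803 5927/7606 5281/3803]

x̄ = F·x = [10, 2, -11]
P̄ = F·P·Fᵀ + Q = [52 -3 -42; -3 5 -3; -42 -3 50]
y = z − H·x̄ = [31, 2]
S = H·P̄·Hᵀ + R = [492 -50; -50 36]
K = P̄·Hᵀ·S⁻¹ = [-2537/7606 -777/7606; -23/7606 -1178/3803; 2489/7606 5781/7606]
x' = x̄ + K·y = [-4141/7606, 9787/7606, 5055/7606]
P' = (I − K·H)·P̄ = [1115/3803 4153/7606 573/3803; 4153/7606 6218/3803 5927/7606; 573/3803 5927/7606 5281/3803]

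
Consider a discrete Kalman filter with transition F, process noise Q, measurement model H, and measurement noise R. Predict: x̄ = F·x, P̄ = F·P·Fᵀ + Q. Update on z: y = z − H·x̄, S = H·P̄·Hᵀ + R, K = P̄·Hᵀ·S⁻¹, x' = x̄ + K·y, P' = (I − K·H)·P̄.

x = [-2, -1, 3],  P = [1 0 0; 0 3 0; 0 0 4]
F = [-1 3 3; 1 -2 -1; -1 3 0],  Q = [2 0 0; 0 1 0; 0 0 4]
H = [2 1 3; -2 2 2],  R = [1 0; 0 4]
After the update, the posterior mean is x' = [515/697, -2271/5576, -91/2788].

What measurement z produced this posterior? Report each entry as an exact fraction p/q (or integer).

x̄ = F·x = [8, -3, -1]
P̄ = F·P·Fᵀ + Q = [66 -31 28; -31 18 -19; 28 -19 32]
S = H·P̄·Hᵀ + R = [669 -306; -306 340]
K = P̄·Hᵀ·S⁻¹ = [19/123 -186/697; -235/1968 1539/22304; 265/984 1719/11152]
x' − x̄ = [-5061/697, 14457/5576, 2697/2788] = K·y
y = (KᵀK)⁻¹·Kᵀ·(x' − x̄) = [-9, 22]
z = y + H·x̄ = [-9, 22] + [10, -24] = [1, -2]

z = [1, -2]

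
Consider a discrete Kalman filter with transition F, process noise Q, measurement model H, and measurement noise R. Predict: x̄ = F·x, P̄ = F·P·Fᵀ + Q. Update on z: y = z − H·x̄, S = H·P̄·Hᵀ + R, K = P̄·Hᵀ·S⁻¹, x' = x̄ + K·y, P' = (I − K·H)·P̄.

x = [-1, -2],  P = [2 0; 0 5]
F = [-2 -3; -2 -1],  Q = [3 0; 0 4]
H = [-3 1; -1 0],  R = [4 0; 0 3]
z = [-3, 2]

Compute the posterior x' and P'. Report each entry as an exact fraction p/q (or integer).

x̄ = F·x = [8, 4]
P̄ = F·P·Fᵀ + Q = [56 23; 23 17]
y = z − H·x̄ = [17, 10]
S = H·P̄·Hᵀ + R = [387 145; 145 59]
K = P̄·Hᵀ·S⁻¹ = [-435/1808 -647/1808; 267/1808 -1361/1808]
x' = x̄ + K·y = [599/1808, -1839/1808]
P' = (I − K·H)·P̄ = [1941/1808 4083/1808; 4083/1808 13317/1808]

x' = [599/1808, -1839/1808]
P' = [1941/1808 4083/1808; 4083/1808 13317/1808]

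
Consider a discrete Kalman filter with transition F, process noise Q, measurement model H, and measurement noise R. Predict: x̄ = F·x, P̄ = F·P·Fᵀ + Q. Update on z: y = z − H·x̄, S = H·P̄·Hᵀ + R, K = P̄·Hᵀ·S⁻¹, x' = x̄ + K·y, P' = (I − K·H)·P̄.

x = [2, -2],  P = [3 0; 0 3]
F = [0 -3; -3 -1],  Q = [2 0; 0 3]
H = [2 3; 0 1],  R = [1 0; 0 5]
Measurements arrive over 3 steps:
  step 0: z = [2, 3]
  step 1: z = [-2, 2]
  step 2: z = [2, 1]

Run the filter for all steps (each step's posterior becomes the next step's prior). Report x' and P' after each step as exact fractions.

step 0: x' = [4507/6147, 149/683], P' = [40441/6147 -2915/683; -2915/683 1965/683]
step 1: x' = [-689797/198009, 36268/22001], P' = [1365977/198009 -299590/66003; -299590/66003 68065/22001]
step 2: x' = [-2578097/6567111, 2130632/2189037], P' = [46262183/6567111 -10145785/2189037; -10145785/2189037 2303265/729679]

step 0: x̄ = F·x = [6, -4]
step 0: P̄ = F·P·Fᵀ + Q = [29 9; 9 33]
step 0: y = z − H·x̄ = [2, 7]
step 0: S = H·P̄·Hᵀ + R = [522 117; 117 38]
step 0: K = P̄·Hᵀ·S⁻¹ = [2177/6147 -583/683; 65/683 393/683]
step 0: x' = x̄ + K·y = [4507/6147, 149/683]
step 0: P' = (I − K·H)·P̄ = [40441/6147 -2915/683; -2915/683 1965/683]
step 1: x̄ = F·x = [-447/683, -4954/2049]
step 1: P̄ = F·P·Fᵀ + Q = [19051/683 -20340/683; -20340/683 26965/683]
step 1: y = z − H·x̄ = [4482/683, 9052/2049]
step 1: S = H·P̄·Hᵀ + R = [75492/683 40215/683; 40215/683 30380/683]
step 1: K = P̄·Hᵀ·S⁻¹ = [5092/28287 -59918/66003; 1915/9429 13613/22001]
step 1: x' = x̄ + K·y = [-689797/198009, 36268/22001]
step 1: P' = (I − K·H)·P̄ = [1365977/198009 -299590/66003; -299590/66003 68065/22001]
step 2: x̄ = F·x = [-108804/22001, 11857/1347]
step 2: P̄ = F·P·Fᵀ + Q = [656587/22001 -14175/449; -14175/449 18385/449]
step 2: y = z − H·x̄ = [-319383/22001, -10510/1347]
step 2: S = H·P̄·Hᵀ + R = [2421234/22001 26805/449; 26805/449 20630/449]
step 2: K = P̄·Hᵀ·S⁻¹ = [1212301/6567111 -2029157/2189037; 437815/2189037 460653/729679]
step 2: x' = x̄ + K·y = [-2578097/6567111, 2130632/2189037]
step 2: P' = (I − K·H)·P̄ = [46262183/6567111 -10145785/2189037; -10145785/2189037 2303265/729679]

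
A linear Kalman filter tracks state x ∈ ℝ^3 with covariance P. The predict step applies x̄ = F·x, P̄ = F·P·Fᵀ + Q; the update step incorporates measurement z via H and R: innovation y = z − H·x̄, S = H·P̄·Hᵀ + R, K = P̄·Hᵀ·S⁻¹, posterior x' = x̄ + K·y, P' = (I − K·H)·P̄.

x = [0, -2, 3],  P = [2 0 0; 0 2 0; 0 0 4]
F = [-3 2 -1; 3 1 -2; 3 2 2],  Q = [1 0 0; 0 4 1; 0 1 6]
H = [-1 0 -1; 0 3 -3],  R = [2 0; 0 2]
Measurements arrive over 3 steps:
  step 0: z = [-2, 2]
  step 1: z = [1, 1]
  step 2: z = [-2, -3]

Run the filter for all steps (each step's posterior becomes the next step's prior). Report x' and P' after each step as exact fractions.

step 0: x' = [1901/3213, 30383/22491, 5585/7497], P' = [9073/459 -59873/3213 -20045/1071; -59873/3213 440701/22491 145891/7497; -20045/1071 145891/7497 48847/2499]
step 1: x' = [-2094419545/461271673, 2067060837/461271673, 1886352010/461271673], P' = [19201788507/922543346 -18405176865/922543346 -18343730137/922543346; -18405176865/922543346 19163297371/922543346 18946113175/922543346; -18343730137/922543346 18946113175/922543346 18928963215/922543346]
step 2: x' = [122250354500797/39684168719991, -80376528822806/39684168719991, -13536145900229/13228056239997], P' = [718358522123906/39684168719991 -679727097653158/39684168719991 -225819945123616/13228056239997; -679727097653158/39684168719991 707911935035246/39684168719991 232985990221958/13228056239997; -225819945123616/13228056239997 232985990221958/13228056239997 77622996790640/4409352079999]

step 0: x̄ = F·x = [-7, -8, 2]
step 0: P̄ = F·P·Fᵀ + Q = [31 -6 -18; -6 40 7; -18 7 48]
step 0: y = z − H·x̄ = [-7, 32]
step 0: S = H·P̄·Hᵀ + R = [45 87; 87 668]
step 0: K = P̄·Hᵀ·S⁻¹ = [-1688/3213 131/1071; -9281/22491 1514/7497; -3113/7497 -325/2499]
step 0: x' = x̄ + K·y = [1901/3213, 30383/22491, 5585/7497]
step 0: P' = (I − K·H)·P̄ = [9073/459 -59873/3213 -20045/1071; -59873/3213 440701/22491 145891/7497; -20045/1071 145891/7497 48847/2499]
step 1: x̄ = F·x = [4090/22491, 36794/22491, 19171/3213]
step 1: P̄ = F·P·Fᵀ + Q = [6979081/22491 -6949078/22491 220888/3213; -6949078/22491 7076332/22491 -214393/3213; 220888/3213 -214393/3213 22003/459]
step 1: y = z − H·x̄ = [160778/22491, 104900/7497]
step 1: S = H·P̄·Hᵀ + R = [11194642/22491 11074192/7497; 11074192/7497 11160979/2499]
step 1: K = P̄·Hᵀ·S⁻¹ = [-429029185/922543346 -46085046/461271673; -270468155/922543346 162888147/461271673; -292616539/922543346 12862470/461271673]
step 1: x' = x̄ + K·y = [-2094419545/461271673, 2067060837/461271673, 1886352010/461271673]
step 1: P' = (I − K·H)·P̄ = [19201788507/922543346 -18405176865/922543346 -18343730137/922543346; -18405176865/922543346 19163297371/922543346 18946113175/922543346; -18343730137/922543346 18946113175/922543346 18928963215/922543346]
step 2: x̄ = F·x = [8531028299/461271673, -7988901818/461271673, 1623567059/461271673]
step 2: P̄ = F·P·Fᵀ + Q = [152168040733/461271673 -150804431136/461271673 34482482037/461271673; -150804431136/461271673 152647333966/461271673 -33594718172/461271673; 34482482037/461271673 -33594718172/461271673 41302420359/922543346]
step 2: y = z − H·x̄ = [9232052012/461271673, 27453591612/461271673]
step 2: S = H·P̄·Hᵀ + R = [485413516665/922543346 1437197049147/922543346; 1437197049147/922543346 4330628735503/922543346]
step 2: K = P̄·Hᵀ·S⁻¹ = [-20449343376529/39684168719991 -1133631141155/13228056239997; -9615436506358/39684168719991 4476982184686/13228056239997; -3524522624152/13228056239997 58499925019/4409352079999]
step 2: x' = x̄ + K·y = [122250354500797/39684168719991, -80376528822806/39684168719991, -13536145900229/13228056239997]
step 2: P' = (I − K·H)·P̄ = [718358522123906/39684168719991 -679727097653158/39684168719991 -225819945123616/13228056239997; -679727097653158/39684168719991 707911935035246/39684168719991 232985990221958/13228056239997; -225819945123616/13228056239997 232985990221958/13228056239997 77622996790640/4409352079999]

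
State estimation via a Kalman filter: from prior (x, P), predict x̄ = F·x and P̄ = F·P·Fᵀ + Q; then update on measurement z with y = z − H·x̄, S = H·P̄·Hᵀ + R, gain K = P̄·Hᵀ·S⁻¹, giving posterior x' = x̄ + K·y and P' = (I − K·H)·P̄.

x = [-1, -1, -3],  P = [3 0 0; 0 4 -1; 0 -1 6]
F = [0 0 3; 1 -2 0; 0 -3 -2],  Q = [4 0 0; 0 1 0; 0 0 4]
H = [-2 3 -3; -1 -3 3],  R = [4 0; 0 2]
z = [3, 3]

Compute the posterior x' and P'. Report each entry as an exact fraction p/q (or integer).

x' = [-127608/64559, 50969/64559, 75114/64559]
P' = [41882/64559 10416/64559 10152/64559; 10416/64559 1197436/64559 1199812/64559; 10152/64559 1199812/64559 1211648/64559]

x̄ = F·x = [-9, 1, 9]
P̄ = F·P·Fᵀ + Q = [58 6 -27; 6 20 20; -27 20 52]
y = z − H·x̄ = [9, -30]
S = H·P̄·Hᵀ + R = [128 -73; -73 546]
K = P̄·Hᵀ·S⁻¹ = [-20743/64559 -21337/64559; -6990/64559 -1644/64559; -13953/64559 12678/64559]
x' = x̄ + K·y = [-127608/64559, 50969/64559, 75114/64559]
P' = (I − K·H)·P̄ = [41882/64559 10416/64559 10152/64559; 10416/64559 1197436/64559 1199812/64559; 10152/64559 1199812/64559 1211648/64559]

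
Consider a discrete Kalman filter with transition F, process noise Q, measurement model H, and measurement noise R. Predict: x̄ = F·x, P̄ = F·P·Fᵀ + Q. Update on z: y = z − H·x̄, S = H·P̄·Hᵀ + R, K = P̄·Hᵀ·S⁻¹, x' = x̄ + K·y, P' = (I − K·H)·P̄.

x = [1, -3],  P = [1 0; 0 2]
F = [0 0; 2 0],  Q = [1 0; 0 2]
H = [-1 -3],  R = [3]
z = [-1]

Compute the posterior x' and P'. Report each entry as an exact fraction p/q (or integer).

x' = [-5/58, 13/29]
P' = [57/58 -9/29; -9/29 12/29]

x̄ = F·x = [0, 2]
P̄ = F·P·Fᵀ + Q = [1 0; 0 6]
y = z − H·x̄ = [5]
S = H·P̄·Hᵀ + R = [58]
K = P̄·Hᵀ·S⁻¹ = [-1/58; -9/29]
x' = x̄ + K·y = [-5/58, 13/29]
P' = (I − K·H)·P̄ = [57/58 -9/29; -9/29 12/29]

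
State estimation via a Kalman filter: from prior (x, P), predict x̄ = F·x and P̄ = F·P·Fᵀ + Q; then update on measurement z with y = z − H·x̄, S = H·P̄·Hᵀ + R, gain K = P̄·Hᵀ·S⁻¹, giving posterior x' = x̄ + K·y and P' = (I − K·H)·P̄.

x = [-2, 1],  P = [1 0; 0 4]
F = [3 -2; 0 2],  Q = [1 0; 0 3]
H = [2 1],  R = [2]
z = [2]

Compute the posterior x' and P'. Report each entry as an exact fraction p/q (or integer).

x̄ = F·x = [-8, 2]
P̄ = F·P·Fᵀ + Q = [26 -16; -16 19]
y = z − H·x̄ = [16]
S = H·P̄·Hᵀ + R = [61]
K = P̄·Hᵀ·S⁻¹ = [36/61; -13/61]
x' = x̄ + K·y = [88/61, -86/61]
P' = (I − K·H)·P̄ = [290/61 -508/61; -508/61 990/61]

x' = [88/61, -86/61]
P' = [290/61 -508/61; -508/61 990/61]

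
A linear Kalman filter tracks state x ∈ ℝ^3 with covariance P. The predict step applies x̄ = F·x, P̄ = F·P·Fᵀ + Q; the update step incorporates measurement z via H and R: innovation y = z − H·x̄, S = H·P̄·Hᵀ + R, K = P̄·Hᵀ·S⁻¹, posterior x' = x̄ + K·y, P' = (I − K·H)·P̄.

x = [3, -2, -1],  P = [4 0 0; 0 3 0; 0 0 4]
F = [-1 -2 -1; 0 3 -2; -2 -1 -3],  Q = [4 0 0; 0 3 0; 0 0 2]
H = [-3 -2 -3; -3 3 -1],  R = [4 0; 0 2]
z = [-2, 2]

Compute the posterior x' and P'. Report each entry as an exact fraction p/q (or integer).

x' = [344304/1229971, 1061238/1229971, -249358/1229971]
P' = [1624364/1229971 837808/1229971 -2080228/1229971; 837808/1229971 653630/1229971 -1069176/1229971; -2080228/1229971 -1069176/1229971 3099072/1229971]

x̄ = F·x = [2, -4, -1]
P̄ = F·P·Fᵀ + Q = [24 -10 26; -10 46 15; 26 15 57]
y = z − H·x̄ = [-7, 19]
S = H·P̄·Hᵀ + R = [1445 348; 348 935]
K = P̄·Hᵀ·S⁻¹ = [-77006/1229971 -139720/1229971; -153289/1229971 258321/1229971; -229545/1229971 -32958/1229971]
x' = x̄ + K·y = [344304/1229971, 1061238/1229971, -249358/1229971]
P' = (I − K·H)·P̄ = [1624364/1229971 837808/1229971 -2080228/1229971; 837808/1229971 653630/1229971 -1069176/1229971; -2080228/1229971 -1069176/1229971 3099072/1229971]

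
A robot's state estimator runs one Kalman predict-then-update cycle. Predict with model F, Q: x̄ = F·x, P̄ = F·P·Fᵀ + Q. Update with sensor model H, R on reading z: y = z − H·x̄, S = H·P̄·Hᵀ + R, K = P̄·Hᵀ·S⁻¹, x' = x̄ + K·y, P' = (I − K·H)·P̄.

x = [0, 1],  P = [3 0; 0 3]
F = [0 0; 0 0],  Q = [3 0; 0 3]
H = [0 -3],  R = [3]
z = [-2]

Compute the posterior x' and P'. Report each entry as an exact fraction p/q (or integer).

x' = [0, 3/5]
P' = [3 0; 0 3/10]

x̄ = F·x = [0, 0]
P̄ = F·P·Fᵀ + Q = [3 0; 0 3]
y = z − H·x̄ = [-2]
S = H·P̄·Hᵀ + R = [30]
K = P̄·Hᵀ·S⁻¹ = [0; -3/10]
x' = x̄ + K·y = [0, 3/5]
P' = (I − K·H)·P̄ = [3 0; 0 3/10]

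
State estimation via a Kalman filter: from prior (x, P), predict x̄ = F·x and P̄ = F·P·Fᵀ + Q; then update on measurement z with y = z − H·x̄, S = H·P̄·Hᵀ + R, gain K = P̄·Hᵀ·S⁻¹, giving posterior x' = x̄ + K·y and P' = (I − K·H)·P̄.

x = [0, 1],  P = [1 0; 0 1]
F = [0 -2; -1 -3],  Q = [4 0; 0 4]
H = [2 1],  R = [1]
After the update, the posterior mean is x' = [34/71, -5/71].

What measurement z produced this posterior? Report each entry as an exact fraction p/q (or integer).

z = [1]

x̄ = F·x = [-2, -3]
P̄ = F·P·Fᵀ + Q = [8 6; 6 14]
S = H·P̄·Hᵀ + R = [71]
K = P̄·Hᵀ·S⁻¹ = [22/71; 26/71]
x' − x̄ = [176/71, 208/71] = K·y
y = (KᵀK)⁻¹·Kᵀ·(x' − x̄) = [8]
z = y + H·x̄ = [8] + [-7] = [1]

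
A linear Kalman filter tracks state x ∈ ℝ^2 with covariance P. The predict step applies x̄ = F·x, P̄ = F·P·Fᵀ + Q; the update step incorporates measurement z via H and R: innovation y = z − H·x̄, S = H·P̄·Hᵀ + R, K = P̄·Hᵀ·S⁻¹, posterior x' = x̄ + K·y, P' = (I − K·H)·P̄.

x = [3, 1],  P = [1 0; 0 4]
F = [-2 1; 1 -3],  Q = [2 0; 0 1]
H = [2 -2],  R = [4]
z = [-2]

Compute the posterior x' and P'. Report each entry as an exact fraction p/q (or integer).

x' = [-289/77, -208/77]
P' = [194/77 170/77; 170/77 222/77]

x̄ = F·x = [-5, 0]
P̄ = F·P·Fᵀ + Q = [10 -14; -14 38]
y = z − H·x̄ = [8]
S = H·P̄·Hᵀ + R = [308]
K = P̄·Hᵀ·S⁻¹ = [12/77; -26/77]
x' = x̄ + K·y = [-289/77, -208/77]
P' = (I − K·H)·P̄ = [194/77 170/77; 170/77 222/77]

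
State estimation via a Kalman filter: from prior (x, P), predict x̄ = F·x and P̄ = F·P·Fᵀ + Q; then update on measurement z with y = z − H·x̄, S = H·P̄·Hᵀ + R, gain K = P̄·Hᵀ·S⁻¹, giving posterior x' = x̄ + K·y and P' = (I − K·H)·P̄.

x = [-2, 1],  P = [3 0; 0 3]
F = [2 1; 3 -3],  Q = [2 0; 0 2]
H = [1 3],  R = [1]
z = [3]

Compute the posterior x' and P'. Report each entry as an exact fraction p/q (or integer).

x' = [-23/48, 73/64]
P' = [491/36 -217/48; -217/48 103/64]

x̄ = F·x = [-3, -9]
P̄ = F·P·Fᵀ + Q = [17 9; 9 56]
y = z − H·x̄ = [33]
S = H·P̄·Hᵀ + R = [576]
K = P̄·Hᵀ·S⁻¹ = [11/144; 59/192]
x' = x̄ + K·y = [-23/48, 73/64]
P' = (I − K·H)·P̄ = [491/36 -217/48; -217/48 103/64]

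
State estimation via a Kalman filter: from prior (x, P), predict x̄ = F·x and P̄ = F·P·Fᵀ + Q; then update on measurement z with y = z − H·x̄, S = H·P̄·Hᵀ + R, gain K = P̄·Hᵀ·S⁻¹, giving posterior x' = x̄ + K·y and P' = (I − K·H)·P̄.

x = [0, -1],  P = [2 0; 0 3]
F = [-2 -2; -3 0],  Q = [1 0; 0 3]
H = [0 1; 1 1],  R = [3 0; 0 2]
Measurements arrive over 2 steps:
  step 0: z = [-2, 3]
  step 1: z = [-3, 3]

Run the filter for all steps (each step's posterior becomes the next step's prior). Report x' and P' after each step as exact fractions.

step 0: x̄ = F·x = [2, 0]
step 0: P̄ = F·P·Fᵀ + Q = [21 12; 12 21]
step 0: y = z − H·x̄ = [-2, 1]
step 0: S = H·P̄·Hᵀ + R = [24 33; 33 68]
step 0: K = P̄·Hᵀ·S⁻¹ = [-91/181 132/181; 113/181 33/181]
step 0: x' = x̄ + K·y = [676/181, -193/181]
step 0: P' = (I − K·H)·P̄ = [537/181 -273/181; -273/181 339/181]
step 1: x̄ = F·x = [-966/181, -2028/181]
step 1: P̄ = F·P·Fᵀ + Q = [1501/181 1584/181; 1584/181 5376/181]
step 1: y = z − H·x̄ = [1485/181, 3537/181]
step 1: S = H·P̄·Hᵀ + R = [5919/181 6960/181; 6960/181 10407/181]
step 1: K = P̄·Hᵀ·S⁻¹ = [-224/591 325/591; 4608/8077 2320/8077]
step 1: x' = x̄ + K·y = [453/197, -7356/8077]
step 1: P' = (I − K·H)·P̄ = [1322/591 -224/197; -224/197 13824/8077]

step 0: x' = [676/181, -193/181], P' = [537/181 -273/181; -273/181 339/181]
step 1: x' = [453/197, -7356/8077], P' = [1322/591 -224/197; -224/197 13824/8077]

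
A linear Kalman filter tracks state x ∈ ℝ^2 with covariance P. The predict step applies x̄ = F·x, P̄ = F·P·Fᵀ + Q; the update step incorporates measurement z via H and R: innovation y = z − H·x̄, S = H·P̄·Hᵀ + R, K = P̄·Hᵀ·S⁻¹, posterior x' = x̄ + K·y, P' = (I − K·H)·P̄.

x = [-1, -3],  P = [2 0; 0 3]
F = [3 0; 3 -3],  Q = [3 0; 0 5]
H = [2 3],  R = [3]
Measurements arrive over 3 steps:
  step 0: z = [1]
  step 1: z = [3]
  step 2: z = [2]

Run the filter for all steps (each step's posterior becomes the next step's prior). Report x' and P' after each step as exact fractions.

step 0: x' = [-1105/251, 824/251], P' = [2199/251 -1434/251; -1434/251 1018/251]
step 1: x' = [261477/326491, 143925/326491], P' = [998007/326491 -618945/326491; -618945/326491 490448/326491]
step 2: x' = [233049655/150327491, -54490160/150327491], P' = [459393024/150327491 -285068424/150327491; -285068424/150327491 225916888/150327491]

step 0: x̄ = F·x = [-3, 6]
step 0: P̄ = F·P·Fᵀ + Q = [21 18; 18 50]
step 0: y = z − H·x̄ = [-11]
step 0: S = H·P̄·Hᵀ + R = [753]
step 0: K = P̄·Hᵀ·S⁻¹ = [32/251; 62/251]
step 0: x' = x̄ + K·y = [-1105/251, 824/251]
step 0: P' = (I − K·H)·P̄ = [2199/251 -1434/251; -1434/251 1018/251]
step 1: x̄ = F·x = [-3315/251, -5787/251]
step 1: P̄ = F·P·Fᵀ + Q = [20544/251 32697/251; 32697/251 56020/251]
step 1: y = z − H·x̄ = [24744/251]
step 1: S = H·P̄·Hᵀ + R = [979473/251]
step 1: K = P̄·Hᵀ·S⁻¹ = [46393/326491; 77818/326491]
step 1: x' = x̄ + K·y = [261477/326491, 143925/326491]
step 1: P' = (I − K·H)·P̄ = [998007/326491 -618945/326491; -618945/326491 490448/326491]
step 2: x̄ = F·x = [784431/326491, 352656/326491]
step 2: P̄ = F·P·Fᵀ + Q = [9961536/326491 14552568/326491; 14552568/326491 26169560/326491]
step 2: y = z − H·x̄ = [-1973848/326491]
step 2: S = H·P̄·Hᵀ + R = [450982473/326491]
step 2: K = P̄·Hᵀ·S⁻¹ = [21193592/150327491; 35871272/150327491]
step 2: x' = x̄ + K·y = [233049655/150327491, -54490160/150327491]
step 2: P' = (I − K·H)·P̄ = [459393024/150327491 -285068424/150327491; -285068424/150327491 225916888/150327491]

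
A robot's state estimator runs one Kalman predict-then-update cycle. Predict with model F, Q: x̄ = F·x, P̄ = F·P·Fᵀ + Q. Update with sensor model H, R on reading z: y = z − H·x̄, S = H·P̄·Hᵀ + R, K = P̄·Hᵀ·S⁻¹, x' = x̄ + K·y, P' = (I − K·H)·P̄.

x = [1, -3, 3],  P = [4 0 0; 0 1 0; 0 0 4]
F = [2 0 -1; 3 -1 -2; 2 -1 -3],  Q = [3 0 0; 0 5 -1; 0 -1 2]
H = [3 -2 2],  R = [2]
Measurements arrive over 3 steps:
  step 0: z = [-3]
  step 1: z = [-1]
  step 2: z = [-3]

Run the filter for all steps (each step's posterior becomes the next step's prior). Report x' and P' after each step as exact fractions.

step 0: x̄ = F·x = [-1, 0, -4]
step 0: P̄ = F·P·Fᵀ + Q = [23 32 28; 32 58 48; 28 48 55]
step 0: y = z − H·x̄ = [8]
step 0: S = H·P̄·Hᵀ + R = [229]
step 0: K = P̄·Hᵀ·S⁻¹ = [61/229; 76/229; 98/229]
step 0: x' = x̄ + K·y = [259/229, 608/229, -132/229]
step 0: P' = (I − K·H)·P̄ = [1546/229 2692/229 434/229; 2692/229 7506/229 3544/229; 434/229 3544/229 2991/229]
step 1: x̄ = F·x = [650/229, 433/229, 306/229]
step 1: P̄ = F·P·Fᵀ + Q = [8126/229 10380/229 9845/229; 10380/229 27345/229 33117/229; 9845/229 33117/229 46355/229]
step 1: y = z − H·x̄ = [-1925/229]
step 1: S = H·P̄·Hᵀ + R = [97036/229]
step 1: K = P̄·Hᵀ·S⁻¹ = [5827/24259; 10671/24259; 56011/97036]
step 1: x' = x̄ + K·y = [19875/24259, -43832/24259, -341171/97036]
step 1: P' = (I − K·H)·P̄ = [267742/24259 13488/24259 -382298/24259; 13488/24259 907779/24259 898218/24259; -382298/24259 898218/24259 5942671/97036]
step 2: x̄ = F·x = [500171/97036, 548085/48518, 79873/5708]
step 2: P̄ = F·P·Fᵀ + Q = [16634419/97036 16250231/48518 2225317/5708; 16250231/48518 17480943/24259 2446765/2854; 2225317/5708 2446765/2854 5957931/5708]
step 2: y = z − H·x̄ = [-2314963/97036]
step 2: S = H·P̄·Hᵀ + R = [233177283/97036]
step 2: K = P̄·Hᵀ·S⁻¹ = [60563111/233177283; 124033862/233177283; 149680801/233177283]
step 2: x' = x̄ + K·y = [-242928875/233177283, -324950111/233177283, -308007760/233177283]
step 2: P' = (I − K·H)·P̄ = [2173195646/233177283 685239224/233177283 -2513991134/233177283; 685239224/233177283 9483452012/233177283 8579627038/233177283; -2513991134/233177283 8579627038/233177283 12500294540/233177283]

step 0: x' = [259/229, 608/229, -132/229], P' = [1546/229 2692/229 434/229; 2692/229 7506/229 3544/229; 434/229 3544/229 2991/229]
step 1: x' = [19875/24259, -43832/24259, -341171/97036], P' = [267742/24259 13488/24259 -382298/24259; 13488/24259 907779/24259 898218/24259; -382298/24259 898218/24259 5942671/97036]
step 2: x' = [-242928875/233177283, -324950111/233177283, -308007760/233177283], P' = [2173195646/233177283 685239224/233177283 -2513991134/233177283; 685239224/233177283 9483452012/233177283 8579627038/233177283; -2513991134/233177283 8579627038/233177283 12500294540/233177283]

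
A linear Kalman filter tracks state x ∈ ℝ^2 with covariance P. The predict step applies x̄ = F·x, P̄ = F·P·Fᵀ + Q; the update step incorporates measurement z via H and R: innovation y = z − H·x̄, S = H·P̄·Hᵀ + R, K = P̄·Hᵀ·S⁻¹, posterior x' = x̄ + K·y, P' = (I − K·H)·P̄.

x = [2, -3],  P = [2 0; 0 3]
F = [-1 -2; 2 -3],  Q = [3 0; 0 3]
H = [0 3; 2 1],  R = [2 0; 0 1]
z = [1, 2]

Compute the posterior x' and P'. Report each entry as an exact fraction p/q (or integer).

x' = [3188/4217, 1811/4217]
P' = [1246/4217 -443/4217; -443/4217 919/4217]

x̄ = F·x = [4, 13]
P̄ = F·P·Fᵀ + Q = [17 14; 14 38]
y = z − H·x̄ = [-38, -19]
S = H·P̄·Hᵀ + R = [344 198; 198 163]
K = P̄·Hᵀ·S⁻¹ = [-1329/8434 2049/4217; 2757/8434 33/4217]
x' = x̄ + K·y = [3188/4217, 1811/4217]
P' = (I − K·H)·P̄ = [1246/4217 -443/4217; -443/4217 919/4217]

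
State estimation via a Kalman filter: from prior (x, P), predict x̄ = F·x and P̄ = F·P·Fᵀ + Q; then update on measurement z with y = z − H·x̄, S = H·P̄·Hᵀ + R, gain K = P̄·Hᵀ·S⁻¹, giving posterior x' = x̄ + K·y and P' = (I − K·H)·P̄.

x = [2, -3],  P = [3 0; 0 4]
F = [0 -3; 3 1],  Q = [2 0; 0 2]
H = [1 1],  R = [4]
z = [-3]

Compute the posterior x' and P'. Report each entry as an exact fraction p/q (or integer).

x' = [23/17, -54/17]
P' = [1262/51 -386/17; -386/17 414/17]

x̄ = F·x = [9, 3]
P̄ = F·P·Fᵀ + Q = [38 -12; -12 33]
y = z − H·x̄ = [-15]
S = H·P̄·Hᵀ + R = [51]
K = P̄·Hᵀ·S⁻¹ = [26/51; 7/17]
x' = x̄ + K·y = [23/17, -54/17]
P' = (I − K·H)·P̄ = [1262/51 -386/17; -386/17 414/17]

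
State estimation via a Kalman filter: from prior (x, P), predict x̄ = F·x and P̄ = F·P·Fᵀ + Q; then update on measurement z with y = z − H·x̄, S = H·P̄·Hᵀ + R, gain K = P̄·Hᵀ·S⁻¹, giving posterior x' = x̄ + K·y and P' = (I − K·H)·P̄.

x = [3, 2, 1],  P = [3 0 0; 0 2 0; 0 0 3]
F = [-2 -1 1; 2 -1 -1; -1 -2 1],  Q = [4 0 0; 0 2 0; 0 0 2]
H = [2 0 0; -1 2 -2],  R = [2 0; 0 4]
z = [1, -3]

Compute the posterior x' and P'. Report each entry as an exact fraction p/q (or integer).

x' = [1041/2629, -5873/2629, -2668/2629]
P' = [1160/2629 436/2629 2/2629; 436/2629 17062/2629 15394/2629; 2/2629 15394/2629 16327/2629]

x̄ = F·x = [-7, 3, -6]
P̄ = F·P·Fᵀ + Q = [21 -13 13; -13 19 -5; 13 -5 16]
y = z − H·x̄ = [15, -28]
S = H·P̄·Hᵀ + R = [86 -146; -146 309]
K = P̄·Hᵀ·S⁻¹ = [1160/2629 -73/2629; 436/2629 725/2629; 2/2629 -467/2629]
x' = x̄ + K·y = [1041/2629, -5873/2629, -2668/2629]
P' = (I − K·H)·P̄ = [1160/2629 436/2629 2/2629; 436/2629 17062/2629 15394/2629; 2/2629 15394/2629 16327/2629]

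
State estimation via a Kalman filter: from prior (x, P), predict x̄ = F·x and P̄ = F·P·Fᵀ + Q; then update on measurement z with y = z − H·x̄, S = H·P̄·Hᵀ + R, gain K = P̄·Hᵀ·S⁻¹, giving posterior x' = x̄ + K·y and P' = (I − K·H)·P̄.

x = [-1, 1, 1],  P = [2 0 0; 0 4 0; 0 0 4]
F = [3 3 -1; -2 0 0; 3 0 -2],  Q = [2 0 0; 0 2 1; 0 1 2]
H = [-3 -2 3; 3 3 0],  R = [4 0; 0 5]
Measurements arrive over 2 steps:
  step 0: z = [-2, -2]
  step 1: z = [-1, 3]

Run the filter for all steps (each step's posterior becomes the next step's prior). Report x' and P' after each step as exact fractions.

step 0: x̄ = F·x = [-1, 2, -5]
step 0: P̄ = F·P·Fᵀ + Q = [60 -12 26; -12 10 -11; 26 -11 36]
step 0: y = z − H·x̄ = [14, -5]
step 0: S = H·P̄·Hᵀ + R = [428 -285; -285 419]
step 0: K = P̄·Hᵀ·S⁻¹ = [42/493 198/493; -8833/98107 -7413/98107; 34613/98107 34080/98107]
step 0: x' = x̄ + K·y = [-895/493, 109617/98107, -176353/98107]
step 0: P' = (I − K·H)·P̄ = [4344/493 -4014/493 1724/493; -4014/493 786431/98107 -286276/98107; 1724/493 -286276/98107 198376/98107]
step 1: x̄ = F·x = [-29111/98107, 1790/493, -181609/98107]
step 1: P̄ = F·P·Fᵀ + Q = [533625/98107 1468/493 -382246/98107; 1468/493 18362/493 -18675/493; -382246/98107 -18675/493 4652910/98107]
step 1: y = z − H·x̄ = [1071807/98107, -686976/98107]
step 1: S = H·P̄·Hᵀ + R = [116669307/98107 -67995972/98107; -67995972/98107 43437878/98107]
step 1: K = P̄·Hᵀ·S⁻¹ = [10987439/205904553 212241993/1509966722; -16138649/205904553 113131983/754983361; 22076864/68634851 332864205/1509966722]
step 1: x' = x̄ + K·y = [-526982922/754983361, 1302551673/754983361, 90073877/754983361]
step 1: P' = (I − K·H)·P̄ = [16770655201/4529900166 -7854722618/2264950083 2206663307/1509966722; -7854722618/2264950083 8420382533/2264950083 -825944816/754983361; 2206663307/1509966722 -825944816/754983361 1752991563/1509966722]

step 0: x' = [-895/493, 109617/98107, -176353/98107], P' = [4344/493 -4014/493 1724/493; -4014/493 786431/98107 -286276/98107; 1724/493 -286276/98107 198376/98107]
step 1: x' = [-526982922/754983361, 1302551673/754983361, 90073877/754983361], P' = [16770655201/4529900166 -7854722618/2264950083 2206663307/1509966722; -7854722618/2264950083 8420382533/2264950083 -825944816/754983361; 2206663307/1509966722 -825944816/754983361 1752991563/1509966722]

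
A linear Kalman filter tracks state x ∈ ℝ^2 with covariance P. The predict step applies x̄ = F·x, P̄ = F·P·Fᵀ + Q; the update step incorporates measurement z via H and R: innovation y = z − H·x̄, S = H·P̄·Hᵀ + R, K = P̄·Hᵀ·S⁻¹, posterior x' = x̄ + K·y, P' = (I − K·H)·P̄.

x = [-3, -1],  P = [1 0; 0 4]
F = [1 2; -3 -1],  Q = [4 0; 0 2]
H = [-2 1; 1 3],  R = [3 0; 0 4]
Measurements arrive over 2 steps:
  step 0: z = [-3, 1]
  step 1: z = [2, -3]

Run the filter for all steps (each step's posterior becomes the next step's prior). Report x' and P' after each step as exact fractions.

step 0: x' = [215/148, 19/148], P' = [3133/5180 -163/5180; -163/5180 1933/5180]
step 1: x' = [-12988166/12021637, -8794775/12021637], P' = [6805990/12021637 -353062/12021637; -353062/12021637 4418050/12021637]

step 0: x̄ = F·x = [-5, 10]
step 0: P̄ = F·P·Fᵀ + Q = [21 -11; -11 15]
step 0: y = z − H·x̄ = [-23, -24]
step 0: S = H·P̄·Hᵀ + R = [146 58; 58 94]
step 0: K = P̄·Hᵀ·S⁻¹ = [-2143/5180 661/5180; 753/5180 1409/5180]
step 0: x' = x̄ + K·y = [215/148, 19/148]
step 0: P' = (I − K·H)·P̄ = [3133/5180 -163/5180; -163/5180 1933/5180]
step 1: x̄ = F·x = [253/148, -166/37]
step 1: P̄ = F·P·Fᵀ + Q = [4419/740 -433/185; -433/185 9878/1295]
step 1: y = z − H·x̄ = [733/74, 35/4]
step 1: S = H·P̄·Hᵀ + R = [11364/259 317/14; 317/14 9041/140]
step 1: K = P̄·Hᵀ·S⁻¹ = [-4655014/12021637 1436701/12021637; 1708058/12021637 3225272/12021637]
step 1: x' = x̄ + K·y = [-12988166/12021637, -8794775/12021637]
step 1: P' = (I − K·H)·P̄ = [6805990/12021637 -353062/12021637; -353062/12021637 4418050/12021637]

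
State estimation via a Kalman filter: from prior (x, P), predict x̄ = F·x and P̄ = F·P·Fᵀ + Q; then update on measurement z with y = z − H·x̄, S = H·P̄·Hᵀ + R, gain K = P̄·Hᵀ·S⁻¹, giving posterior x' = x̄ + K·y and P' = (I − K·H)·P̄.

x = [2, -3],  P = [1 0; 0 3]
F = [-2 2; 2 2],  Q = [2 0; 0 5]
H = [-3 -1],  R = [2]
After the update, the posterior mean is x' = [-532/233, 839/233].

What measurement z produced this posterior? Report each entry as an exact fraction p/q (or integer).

x̄ = F·x = [-10, -2]
P̄ = F·P·Fᵀ + Q = [18 8; 8 21]
S = H·P̄·Hᵀ + R = [233]
K = P̄·Hᵀ·S⁻¹ = [-62/233; -45/233]
x' − x̄ = [1798/233, 1305/233] = K·y
y = (KᵀK)⁻¹·Kᵀ·(x' − x̄) = [-29]
z = y + H·x̄ = [-29] + [32] = [3]

z = [3]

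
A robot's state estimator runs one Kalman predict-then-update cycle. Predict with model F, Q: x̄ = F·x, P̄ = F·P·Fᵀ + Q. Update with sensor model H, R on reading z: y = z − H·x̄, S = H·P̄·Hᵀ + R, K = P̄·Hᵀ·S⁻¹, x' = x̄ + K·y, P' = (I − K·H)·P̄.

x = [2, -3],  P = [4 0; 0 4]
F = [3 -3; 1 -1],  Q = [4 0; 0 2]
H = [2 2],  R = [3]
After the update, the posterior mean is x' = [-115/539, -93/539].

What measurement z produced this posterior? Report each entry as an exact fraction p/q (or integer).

z = [-1]

x̄ = F·x = [15, 5]
P̄ = F·P·Fᵀ + Q = [76 24; 24 10]
S = H·P̄·Hᵀ + R = [539]
K = P̄·Hᵀ·S⁻¹ = [200/539; 68/539]
x' − x̄ = [-8200/539, -2788/539] = K·y
y = (KᵀK)⁻¹·Kᵀ·(x' − x̄) = [-41]
z = y + H·x̄ = [-41] + [40] = [-1]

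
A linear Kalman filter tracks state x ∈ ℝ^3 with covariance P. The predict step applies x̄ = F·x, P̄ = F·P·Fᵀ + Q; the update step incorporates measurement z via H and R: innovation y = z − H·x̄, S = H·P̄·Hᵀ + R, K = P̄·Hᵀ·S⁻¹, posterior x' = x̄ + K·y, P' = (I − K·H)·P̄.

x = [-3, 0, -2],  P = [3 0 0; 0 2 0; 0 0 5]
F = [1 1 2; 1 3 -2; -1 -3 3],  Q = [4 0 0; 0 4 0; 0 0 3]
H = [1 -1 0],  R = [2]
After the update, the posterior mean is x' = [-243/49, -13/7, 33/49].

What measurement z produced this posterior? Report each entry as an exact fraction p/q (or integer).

z = [-3]

x̄ = F·x = [-7, 1, -3]
P̄ = F·P·Fᵀ + Q = [29 -11 21; -11 45 -51; 21 -51 69]
S = H·P̄·Hᵀ + R = [98]
K = P̄·Hᵀ·S⁻¹ = [20/49; -4/7; 36/49]
x' − x̄ = [100/49, -20/7, 180/49] = K·y
y = (KᵀK)⁻¹·Kᵀ·(x' − x̄) = [5]
z = y + H·x̄ = [5] + [-8] = [-3]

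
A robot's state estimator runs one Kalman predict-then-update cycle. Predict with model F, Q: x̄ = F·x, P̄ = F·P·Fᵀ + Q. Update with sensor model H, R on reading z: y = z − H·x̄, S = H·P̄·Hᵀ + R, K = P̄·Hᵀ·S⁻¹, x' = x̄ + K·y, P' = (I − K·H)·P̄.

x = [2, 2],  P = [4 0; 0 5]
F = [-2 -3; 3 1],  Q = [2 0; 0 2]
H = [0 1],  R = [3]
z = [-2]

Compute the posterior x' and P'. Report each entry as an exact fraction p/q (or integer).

x̄ = F·x = [-10, 8]
P̄ = F·P·Fᵀ + Q = [63 -39; -39 43]
y = z − H·x̄ = [-10]
S = H·P̄·Hᵀ + R = [46]
K = P̄·Hᵀ·S⁻¹ = [-39/46; 43/46]
x' = x̄ + K·y = [-35/23, -31/23]
P' = (I − K·H)·P̄ = [1377/46 -117/46; -117/46 129/46]

x' = [-35/23, -31/23]
P' = [1377/46 -117/46; -117/46 129/46]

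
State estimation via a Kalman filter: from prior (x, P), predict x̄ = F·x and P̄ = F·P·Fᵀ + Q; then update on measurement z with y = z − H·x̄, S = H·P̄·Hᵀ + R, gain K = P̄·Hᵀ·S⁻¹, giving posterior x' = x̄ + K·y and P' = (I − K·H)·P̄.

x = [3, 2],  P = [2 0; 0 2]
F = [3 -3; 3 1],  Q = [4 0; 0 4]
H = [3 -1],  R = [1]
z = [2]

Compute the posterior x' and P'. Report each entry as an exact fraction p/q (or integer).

x̄ = F·x = [3, 11]
P̄ = F·P·Fᵀ + Q = [40 12; 12 24]
y = z − H·x̄ = [4]
S = H·P̄·Hᵀ + R = [313]
K = P̄·Hᵀ·S⁻¹ = [108/313; 12/313]
x' = x̄ + K·y = [1371/313, 3491/313]
P' = (I − K·H)·P̄ = [856/313 2460/313; 2460/313 7368/313]

x' = [1371/313, 3491/313]
P' = [856/313 2460/313; 2460/313 7368/313]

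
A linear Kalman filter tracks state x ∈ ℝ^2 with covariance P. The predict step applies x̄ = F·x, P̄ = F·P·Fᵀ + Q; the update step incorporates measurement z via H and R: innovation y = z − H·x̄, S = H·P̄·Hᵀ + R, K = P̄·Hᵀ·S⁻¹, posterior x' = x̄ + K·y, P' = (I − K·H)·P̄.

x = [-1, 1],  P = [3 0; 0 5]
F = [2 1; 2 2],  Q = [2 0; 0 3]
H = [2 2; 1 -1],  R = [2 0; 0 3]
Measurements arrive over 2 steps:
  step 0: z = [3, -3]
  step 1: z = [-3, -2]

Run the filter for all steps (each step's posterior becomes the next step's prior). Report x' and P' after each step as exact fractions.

step 0: x' = [-1066/2049, 4139/2049], P' = [1324/2049 -839/2049; -839/2049 1372/2049]
step 1: x' = [-320817/209989, 4190/16153], P' = [125026/209989 -5912/16153; -5912/16153 19883/32306]

step 0: x̄ = F·x = [-1, 0]
step 0: P̄ = F·P·Fᵀ + Q = [19 22; 22 35]
step 0: y = z − H·x̄ = [5, -2]
step 0: S = H·P̄·Hᵀ + R = [394 -32; -32 13]
step 0: K = P̄·Hᵀ·S⁻¹ = [485/2049 721/2049; 533/2049 -737/2049]
step 0: x' = x̄ + K·y = [-1066/2049, 4139/2049]
step 0: P' = (I − K·H)·P̄ = [1324/2049 -839/2049; -839/2049 1372/2049]
step 1: x̄ = F·x = [669/683, 6146/2049]
step 1: P̄ = F·P·Fᵀ + Q = [2470/683 1002/683; 1002/683 10219/2049]
step 1: y = z − H·x̄ = [-22453/2049, 41/2049]
step 1: S = H·P̄·Hᵀ + R = [98662/2049 -5618/2049; -5618/2049 17764/2049]
step 1: K = P̄·Hᵀ·S⁻¹ = [48170/209989 67294/209989; 8059/32306 -10569/32306]
step 1: x' = x̄ + K·y = [-320817/209989, 4190/16153]
step 1: P' = (I − K·H)·P̄ = [125026/209989 -5912/16153; -5912/16153 19883/32306]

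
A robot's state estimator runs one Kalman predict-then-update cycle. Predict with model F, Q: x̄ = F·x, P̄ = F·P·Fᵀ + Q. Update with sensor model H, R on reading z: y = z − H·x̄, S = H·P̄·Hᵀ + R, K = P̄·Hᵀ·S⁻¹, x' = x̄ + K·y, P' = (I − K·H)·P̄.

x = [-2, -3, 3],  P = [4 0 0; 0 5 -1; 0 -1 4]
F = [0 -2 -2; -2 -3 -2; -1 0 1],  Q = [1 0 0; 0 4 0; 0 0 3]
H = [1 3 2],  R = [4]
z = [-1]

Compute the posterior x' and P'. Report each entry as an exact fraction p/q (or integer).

x̄ = F·x = [0, 7, 5]
P̄ = F·P·Fᵀ + Q = [29 36 -6; 36 69 3; -6 3 11]
y = z − H·x̄ = [-32]
S = H·P̄·Hᵀ + R = [926]
K = P̄·Hᵀ·S⁻¹ = [125/926; 249/926; 25/926]
x' = x̄ + K·y = [-2000/463, -743/463, 1915/463]
P' = (I − K·H)·P̄ = [11229/926 2211/926 -8681/926; 2211/926 1893/926 -3447/926; -8681/926 -3447/926 9561/926]

x' = [-2000/463, -743/463, 1915/463]
P' = [11229/926 2211/926 -8681/926; 2211/926 1893/926 -3447/926; -8681/926 -3447/926 9561/926]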